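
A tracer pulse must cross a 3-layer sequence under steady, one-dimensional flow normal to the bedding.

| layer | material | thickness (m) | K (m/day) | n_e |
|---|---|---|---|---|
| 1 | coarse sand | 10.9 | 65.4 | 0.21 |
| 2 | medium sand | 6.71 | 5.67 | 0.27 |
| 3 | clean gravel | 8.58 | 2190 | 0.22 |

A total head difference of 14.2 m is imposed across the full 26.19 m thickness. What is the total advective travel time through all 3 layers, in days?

0.571

With flow normal to the layers, continuity requires the same specific discharge q through every layer.
Σ(b_i/K_i) = 10.9/65.4 + 6.71/5.67 + 8.58/2190 = 1.354 d.
q = Δh / Σ(b_i/K_i) = 14.2 / 1.354 = 10.49 m/day.
In each layer the seepage velocity is v_i = q/n_i, so the layer transit time is t_i = b_i·n_i / q:
  layer 1 (coarse sand): t_1 = 10.9 × 0.21 / 10.49 = 0.2183 d
  layer 2 (medium sand): t_2 = 6.71 × 0.27 / 10.49 = 0.1728 d
  layer 3 (clean gravel): t_3 = 8.58 × 0.22 / 10.49 = 0.1800 d
Total t = Σ t_i = 0.5710 days.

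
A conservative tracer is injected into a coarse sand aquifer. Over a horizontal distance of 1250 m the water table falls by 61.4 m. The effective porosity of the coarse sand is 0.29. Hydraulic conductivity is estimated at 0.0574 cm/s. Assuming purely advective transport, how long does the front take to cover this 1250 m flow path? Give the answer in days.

Convert K: 0.0574 cm/s × 864 = 49.59 m/day.
Hydraulic gradient i = Δh / L = 61.4 / 1250 = 0.04912.
Darcy flux q = K · i = 49.59 × 0.04912 = 2.436 m/day.
Seepage velocity v = q / n_e = 2.436 / 0.29 = 8.400 m/day.
Travel time t = L / v = 1250 / 8.400 = 148.8 days.

149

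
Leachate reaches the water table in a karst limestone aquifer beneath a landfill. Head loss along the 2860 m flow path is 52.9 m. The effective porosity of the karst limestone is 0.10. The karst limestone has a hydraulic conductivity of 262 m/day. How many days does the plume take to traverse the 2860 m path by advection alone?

59.0

Hydraulic gradient i = Δh / L = 52.9 / 2860 = 0.01850.
Darcy flux q = K · i = 262.0 × 0.01850 = 4.846 m/day.
Seepage velocity v = q / n_e = 4.846 / 0.10 = 48.46 m/day.
Travel time t = L / v = 2860 / 48.46 = 59.02 days.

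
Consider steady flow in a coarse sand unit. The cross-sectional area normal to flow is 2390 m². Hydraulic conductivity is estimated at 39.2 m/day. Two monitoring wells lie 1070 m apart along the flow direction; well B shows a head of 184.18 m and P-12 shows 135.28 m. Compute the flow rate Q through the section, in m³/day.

Hydraulic gradient i = (184.18 − 135.28) / 1070 = 48.9 / 1070 = 0.04570.
Darcy's law: Q = K · A · i = 39.20 × 2390 × 0.04570 = 4282 m³/day.

4280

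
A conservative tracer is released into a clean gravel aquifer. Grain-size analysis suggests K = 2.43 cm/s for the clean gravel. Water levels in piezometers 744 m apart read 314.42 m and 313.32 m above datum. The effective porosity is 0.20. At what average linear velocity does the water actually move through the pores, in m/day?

Convert K: 2.43 cm/s × 864 = 2100 m/day.
Hydraulic gradient i = (314.42 − 313.32) / 744 = 1.1 / 744 = 0.001478.
Darcy flux q = K · i = 2100 × 0.001478 = 3.104 m/day.
Seepage velocity v = q / n_e = 3.104 / 0.20 = 15.52 m/day.

15.5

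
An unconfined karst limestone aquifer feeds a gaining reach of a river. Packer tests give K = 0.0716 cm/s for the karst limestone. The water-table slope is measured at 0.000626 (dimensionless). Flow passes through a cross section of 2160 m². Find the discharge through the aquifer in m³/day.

Convert K: 0.0716 cm/s × 864 = 61.86 m/day.
Hydraulic gradient i = 0.000626.
Darcy's law: Q = K · A · i = 61.86 × 2160 × 0.0006260 = 83.65 m³/day.

83.6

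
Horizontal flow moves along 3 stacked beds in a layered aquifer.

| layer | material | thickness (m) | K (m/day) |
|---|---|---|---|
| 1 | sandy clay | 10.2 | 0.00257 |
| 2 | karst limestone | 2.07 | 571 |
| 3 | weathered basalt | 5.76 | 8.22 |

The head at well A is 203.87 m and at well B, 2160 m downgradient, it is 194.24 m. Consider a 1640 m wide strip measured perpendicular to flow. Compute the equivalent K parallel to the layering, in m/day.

68.2

Flow is parallel to layering, so each bed carries its own Darcy discharge and the transmissivities add.
Σ(K_i·b_i) = 0.00257×10.2 + 571×2.07 + 8.22×5.76 = 1229 m²/day.
Total thickness b = 18.03 m, so K_eq = Σ(K_i·b_i)/b = 68.18 m/day.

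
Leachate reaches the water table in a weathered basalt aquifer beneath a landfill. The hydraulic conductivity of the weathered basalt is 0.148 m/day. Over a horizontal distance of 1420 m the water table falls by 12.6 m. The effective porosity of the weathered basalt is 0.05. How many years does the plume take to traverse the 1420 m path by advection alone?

148

Hydraulic gradient i = Δh / L = 12.6 / 1420 = 0.008873.
Darcy flux q = K · i = 0.1480 × 0.008873 = 0.001313 m/day.
Seepage velocity v = q / n_e = 0.001313 / 0.05 = 0.02626 m/day.
Travel time t = L / v = 1420 / 0.02626 = 54065 days = 148.0 years.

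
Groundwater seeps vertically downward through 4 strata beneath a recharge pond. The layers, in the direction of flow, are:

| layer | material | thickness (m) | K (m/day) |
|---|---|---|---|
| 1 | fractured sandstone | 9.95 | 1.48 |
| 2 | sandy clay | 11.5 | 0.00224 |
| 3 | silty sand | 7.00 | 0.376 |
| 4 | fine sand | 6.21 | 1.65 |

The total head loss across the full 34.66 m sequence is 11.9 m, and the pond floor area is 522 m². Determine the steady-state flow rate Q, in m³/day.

1.20

Flow is perpendicular to layering, so the layers act in series and the equivalent K is the thickness-weighted harmonic mean.
Total thickness L = 9.95 + 11.5 + 7.00 + 6.21 = 34.66 m.
Σ(b_i/K_i) = 9.95/1.48 + 11.5/0.00224 + 7.00/0.376 + 6.21/1.65 = 5163 d.
K_eq = L / Σ(b_i/K_i) = 34.66 / 5163 = 0.006713 m/day.
Q = K_eq · A · (Δh/L) = 0.006713 × 522 × (11.9/34.66) = 1.203 m³/day.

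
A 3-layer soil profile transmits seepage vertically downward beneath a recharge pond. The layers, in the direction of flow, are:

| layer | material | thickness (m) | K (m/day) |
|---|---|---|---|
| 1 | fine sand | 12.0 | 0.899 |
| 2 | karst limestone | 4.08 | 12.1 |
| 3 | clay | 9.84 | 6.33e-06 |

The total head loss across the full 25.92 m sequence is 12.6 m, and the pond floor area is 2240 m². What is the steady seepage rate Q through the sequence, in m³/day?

Flow is perpendicular to layering, so the layers act in series and the equivalent K is the thickness-weighted harmonic mean.
Total thickness L = 12.0 + 4.08 + 9.84 = 25.92 m.
Σ(b_i/K_i) = 12.0/0.899 + 4.08/12.1 + 9.84/6.33e-06 = 1.555e+06 d.
K_eq = L / Σ(b_i/K_i) = 25.92 / 1.555e+06 = 1.667e-05 m/day.
Q = K_eq · A · (Δh/L) = 1.667e-05 × 2240 × (12.6/25.92) = 0.01816 m³/day.

0.0182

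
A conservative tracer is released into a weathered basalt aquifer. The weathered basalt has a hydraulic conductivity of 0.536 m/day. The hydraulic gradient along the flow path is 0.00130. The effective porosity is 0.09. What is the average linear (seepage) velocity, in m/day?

Hydraulic gradient i = 0.00130.
Darcy flux q = K · i = 0.5360 × 0.001300 = 0.0006968 m/day.
Seepage velocity v = q / n_e = 0.0006968 / 0.09 = 0.007742 m/day.

0.00774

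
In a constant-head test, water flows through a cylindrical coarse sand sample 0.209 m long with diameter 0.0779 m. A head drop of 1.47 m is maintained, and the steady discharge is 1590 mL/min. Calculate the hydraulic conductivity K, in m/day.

68.3

Cross-sectional area A = π·(d/2)² = π × (0.0779/2)² = 0.004766 m².
Convert discharge: 1590 mL/min = 2.650e-05 m³/s.
Darcy's law rearranged: K = Q·L / (A·Δh) = 2.650e-05 × 0.209 / (0.004766 × 1.47) = 0.0007905 m/s = 68.30 m/day.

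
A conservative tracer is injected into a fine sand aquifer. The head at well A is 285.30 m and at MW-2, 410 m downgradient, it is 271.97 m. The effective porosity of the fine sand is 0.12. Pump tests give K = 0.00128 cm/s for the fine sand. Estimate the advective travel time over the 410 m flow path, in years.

3.75

Convert K: 0.00128 cm/s × 864 = 1.106 m/day.
Hydraulic gradient i = (285.30 − 271.97) / 410 = 13.33 / 410 = 0.03251.
Darcy flux q = K · i = 1.106 × 0.03251 = 0.03596 m/day.
Seepage velocity v = q / n_e = 0.03596 / 0.12 = 0.2996 m/day.
Travel time t = L / v = 410 / 0.2996 = 1368 days = 3.746 years.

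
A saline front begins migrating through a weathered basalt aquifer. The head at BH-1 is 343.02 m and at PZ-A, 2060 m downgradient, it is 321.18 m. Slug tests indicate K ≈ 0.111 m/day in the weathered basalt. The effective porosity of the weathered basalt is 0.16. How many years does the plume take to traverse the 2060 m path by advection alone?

767

Hydraulic gradient i = (343.02 − 321.18) / 2060 = 21.84 / 2060 = 0.01060.
Darcy flux q = K · i = 0.1110 × 0.01060 = 0.001177 m/day.
Seepage velocity v = q / n_e = 0.001177 / 0.16 = 0.007355 m/day.
Travel time t = L / v = 2060 / 0.007355 = 2.801e+05 days = 766.8 years.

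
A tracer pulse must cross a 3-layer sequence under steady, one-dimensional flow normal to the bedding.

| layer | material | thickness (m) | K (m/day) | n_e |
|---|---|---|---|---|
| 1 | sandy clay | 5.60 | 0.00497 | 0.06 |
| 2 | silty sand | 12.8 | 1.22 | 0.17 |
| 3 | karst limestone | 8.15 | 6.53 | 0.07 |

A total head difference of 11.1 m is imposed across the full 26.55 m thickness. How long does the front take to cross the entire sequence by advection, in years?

0.866

With flow normal to the layers, continuity requires the same specific discharge q through every layer.
Σ(b_i/K_i) = 5.60/0.00497 + 12.8/1.22 + 8.15/6.53 = 1139 d.
q = Δh / Σ(b_i/K_i) = 11.1 / 1139 = 0.009750 m/day.
In each layer the seepage velocity is v_i = q/n_i, so the layer transit time is t_i = b_i·n_i / q:
  layer 1 (sandy clay): t_1 = 5.60 × 0.06 / 0.009750 = 34.46 d
  layer 2 (silty sand): t_2 = 12.8 × 0.17 / 0.009750 = 223.2 d
  layer 3 (karst limestone): t_3 = 8.15 × 0.07 / 0.009750 = 58.51 d
Total t = Σ t_i = 316.2 days = 0.8656 years.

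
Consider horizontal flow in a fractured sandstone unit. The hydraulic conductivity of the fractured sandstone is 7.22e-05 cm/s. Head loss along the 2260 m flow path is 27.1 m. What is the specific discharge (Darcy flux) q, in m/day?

0.000748

Convert K: 7.22e-05 cm/s × 864 = 0.06238 m/day.
Hydraulic gradient i = Δh / L = 27.1 / 2260 = 0.01199.
Specific discharge q = K · i = 0.06238 × 0.01199 = 0.0007480 m/day.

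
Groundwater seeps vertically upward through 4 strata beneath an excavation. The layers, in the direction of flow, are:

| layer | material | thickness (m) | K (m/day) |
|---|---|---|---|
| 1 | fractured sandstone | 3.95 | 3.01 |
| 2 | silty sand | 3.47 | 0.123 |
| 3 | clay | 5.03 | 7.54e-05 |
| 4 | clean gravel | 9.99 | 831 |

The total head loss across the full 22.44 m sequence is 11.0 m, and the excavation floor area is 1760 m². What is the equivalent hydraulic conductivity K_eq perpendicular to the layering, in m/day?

0.000336

Flow is perpendicular to layering, so the layers act in series and the equivalent K is the thickness-weighted harmonic mean.
Total thickness L = 3.95 + 3.47 + 5.03 + 9.99 = 22.44 m.
Σ(b_i/K_i) = 3.95/3.01 + 3.47/0.123 + 5.03/7.54e-05 + 9.99/831 = 66740 d.
K_eq = L / Σ(b_i/K_i) = 22.44 / 66740 = 0.0003362 m/day.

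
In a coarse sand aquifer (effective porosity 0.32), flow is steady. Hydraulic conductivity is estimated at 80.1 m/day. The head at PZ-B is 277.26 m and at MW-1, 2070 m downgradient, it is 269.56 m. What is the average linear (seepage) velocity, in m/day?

0.931

Hydraulic gradient i = (277.26 − 269.56) / 2070 = 7.7 / 2070 = 0.003720.
Darcy flux q = K · i = 80.10 × 0.003720 = 0.2980 m/day.
Seepage velocity v = q / n_e = 0.2980 / 0.32 = 0.9311 m/day.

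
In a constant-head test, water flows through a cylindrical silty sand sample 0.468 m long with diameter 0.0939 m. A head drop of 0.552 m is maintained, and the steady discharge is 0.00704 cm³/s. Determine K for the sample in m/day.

0.0745

Cross-sectional area A = π·(d/2)² = π × (0.0939/2)² = 0.006925 m².
Convert discharge: 0.00704 cm³/s = 7.040e-09 m³/s.
Darcy's law rearranged: K = Q·L / (A·Δh) = 7.040e-09 × 0.468 / (0.006925 × 0.552) = 8.619e-07 m/s = 0.07447 m/day.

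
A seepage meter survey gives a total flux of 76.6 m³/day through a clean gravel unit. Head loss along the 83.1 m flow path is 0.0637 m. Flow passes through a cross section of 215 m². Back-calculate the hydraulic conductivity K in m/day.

Hydraulic gradient i = Δh / L = 0.0637 / 83.1 = 0.0007665.
From Q = K·A·i, K = Q / (A·i) = 76.6 / (215.0 × 0.0007665) = 464.8 m/day.

465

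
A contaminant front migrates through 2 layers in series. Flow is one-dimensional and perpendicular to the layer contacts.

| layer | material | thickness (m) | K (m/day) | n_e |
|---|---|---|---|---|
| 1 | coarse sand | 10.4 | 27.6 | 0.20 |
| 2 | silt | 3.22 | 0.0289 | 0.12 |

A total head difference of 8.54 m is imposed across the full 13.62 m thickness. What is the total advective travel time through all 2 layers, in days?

32.3

With flow normal to the layers, continuity requires the same specific discharge q through every layer.
Σ(b_i/K_i) = 10.4/27.6 + 3.22/0.0289 = 111.8 d.
q = Δh / Σ(b_i/K_i) = 8.54 / 111.8 = 0.07639 m/day.
In each layer the seepage velocity is v_i = q/n_i, so the layer transit time is t_i = b_i·n_i / q:
  layer 1 (coarse sand): t_1 = 10.4 × 0.20 / 0.07639 = 27.23 d
  layer 2 (silt): t_2 = 3.22 × 0.12 / 0.07639 = 5.058 d
Total t = Σ t_i = 32.29 days.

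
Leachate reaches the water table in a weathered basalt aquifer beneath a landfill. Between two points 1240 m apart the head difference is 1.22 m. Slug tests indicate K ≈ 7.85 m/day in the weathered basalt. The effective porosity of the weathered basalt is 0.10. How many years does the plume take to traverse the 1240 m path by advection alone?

Hydraulic gradient i = Δh / L = 1.22 / 1240 = 0.0009839.
Darcy flux q = K · i = 7.850 × 0.0009839 = 0.007723 m/day.
Seepage velocity v = q / n_e = 0.007723 / 0.10 = 0.07723 m/day.
Travel time t = L / v = 1240 / 0.07723 = 16055 days = 43.96 years.

44.0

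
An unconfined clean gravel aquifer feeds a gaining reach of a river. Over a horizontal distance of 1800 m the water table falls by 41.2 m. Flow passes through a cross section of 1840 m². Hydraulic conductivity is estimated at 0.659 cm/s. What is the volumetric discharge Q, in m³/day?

24000

Convert K: 0.659 cm/s × 864 = 569.4 m/day.
Hydraulic gradient i = Δh / L = 41.2 / 1800 = 0.02289.
Darcy's law: Q = K · A · i = 569.4 × 1840 × 0.02289 = 23980 m³/day.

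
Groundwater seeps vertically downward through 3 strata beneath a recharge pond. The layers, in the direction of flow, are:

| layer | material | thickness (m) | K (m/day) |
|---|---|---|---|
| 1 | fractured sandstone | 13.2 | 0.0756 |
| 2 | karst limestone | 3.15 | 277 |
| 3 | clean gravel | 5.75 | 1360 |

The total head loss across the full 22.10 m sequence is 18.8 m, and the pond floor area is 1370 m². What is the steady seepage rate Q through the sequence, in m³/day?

147

Flow is perpendicular to layering, so the layers act in series and the equivalent K is the thickness-weighted harmonic mean.
Total thickness L = 13.2 + 3.15 + 5.75 = 22.10 m.
Σ(b_i/K_i) = 13.2/0.0756 + 3.15/277 + 5.75/1360 = 174.6 d.
K_eq = L / Σ(b_i/K_i) = 22.10 / 174.6 = 0.1266 m/day.
Q = K_eq · A · (Δh/L) = 0.1266 × 1370 × (18.8/22.10) = 147.5 m³/day.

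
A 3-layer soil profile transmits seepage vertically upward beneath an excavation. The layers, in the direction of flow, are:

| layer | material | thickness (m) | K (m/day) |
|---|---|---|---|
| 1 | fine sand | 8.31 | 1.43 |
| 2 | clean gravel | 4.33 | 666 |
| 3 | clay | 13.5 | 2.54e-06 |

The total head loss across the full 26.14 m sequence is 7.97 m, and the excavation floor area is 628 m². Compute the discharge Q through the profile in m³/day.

0.000942

Flow is perpendicular to layering, so the layers act in series and the equivalent K is the thickness-weighted harmonic mean.
Total thickness L = 8.31 + 4.33 + 13.5 = 26.14 m.
Σ(b_i/K_i) = 8.31/1.43 + 4.33/666 + 13.5/2.54e-06 = 5.315e+06 d.
K_eq = L / Σ(b_i/K_i) = 26.14 / 5.315e+06 = 4.918e-06 m/day.
Q = K_eq · A · (Δh/L) = 4.918e-06 × 628 × (7.97/26.14) = 0.0009417 m³/day.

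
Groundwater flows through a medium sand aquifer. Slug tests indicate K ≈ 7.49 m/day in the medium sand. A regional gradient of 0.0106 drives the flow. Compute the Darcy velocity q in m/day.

0.0794

Hydraulic gradient i = 0.0106.
Specific discharge q = K · i = 7.490 × 0.01060 = 0.07939 m/day.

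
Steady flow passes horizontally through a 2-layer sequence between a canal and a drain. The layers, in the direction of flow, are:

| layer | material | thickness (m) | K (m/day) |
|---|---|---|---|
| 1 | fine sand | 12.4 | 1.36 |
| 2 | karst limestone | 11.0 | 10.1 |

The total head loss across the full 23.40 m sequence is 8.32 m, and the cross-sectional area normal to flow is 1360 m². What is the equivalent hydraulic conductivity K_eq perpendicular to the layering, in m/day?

Flow is perpendicular to layering, so the layers act in series and the equivalent K is the thickness-weighted harmonic mean.
Total thickness L = 12.4 + 11.0 = 23.40 m.
Σ(b_i/K_i) = 12.4/1.36 + 11.0/10.1 = 10.21 d.
K_eq = L / Σ(b_i/K_i) = 23.40 / 10.21 = 2.293 m/day.

2.29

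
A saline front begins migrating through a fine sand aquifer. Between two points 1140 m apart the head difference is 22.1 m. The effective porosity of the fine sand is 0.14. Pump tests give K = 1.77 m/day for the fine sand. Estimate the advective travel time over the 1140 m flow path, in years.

Hydraulic gradient i = Δh / L = 22.1 / 1140 = 0.01939.
Darcy flux q = K · i = 1.770 × 0.01939 = 0.03431 m/day.
Seepage velocity v = q / n_e = 0.03431 / 0.14 = 0.2451 m/day.
Travel time t = L / v = 1140 / 0.2451 = 4651 days = 12.73 years.

12.7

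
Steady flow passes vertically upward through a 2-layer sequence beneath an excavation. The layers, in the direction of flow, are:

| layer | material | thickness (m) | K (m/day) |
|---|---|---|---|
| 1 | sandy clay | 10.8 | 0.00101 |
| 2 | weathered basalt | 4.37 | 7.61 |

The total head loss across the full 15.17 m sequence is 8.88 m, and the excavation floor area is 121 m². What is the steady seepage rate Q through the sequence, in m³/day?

0.100

Flow is perpendicular to layering, so the layers act in series and the equivalent K is the thickness-weighted harmonic mean.
Total thickness L = 10.8 + 4.37 = 15.17 m.
Σ(b_i/K_i) = 10.8/0.00101 + 4.37/7.61 = 10694 d.
K_eq = L / Σ(b_i/K_i) = 15.17 / 10694 = 0.001419 m/day.
Q = K_eq · A · (Δh/L) = 0.001419 × 121 × (8.88/15.17) = 0.1005 m³/day.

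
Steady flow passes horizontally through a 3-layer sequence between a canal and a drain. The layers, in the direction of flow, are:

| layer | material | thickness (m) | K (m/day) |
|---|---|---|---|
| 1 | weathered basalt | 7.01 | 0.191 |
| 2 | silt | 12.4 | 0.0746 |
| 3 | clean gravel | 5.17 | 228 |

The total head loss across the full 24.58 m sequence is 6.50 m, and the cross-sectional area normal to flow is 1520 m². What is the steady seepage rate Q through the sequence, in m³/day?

Flow is perpendicular to layering, so the layers act in series and the equivalent K is the thickness-weighted harmonic mean.
Total thickness L = 7.01 + 12.4 + 5.17 = 24.58 m.
Σ(b_i/K_i) = 7.01/0.191 + 12.4/0.0746 + 5.17/228 = 202.9 d.
K_eq = L / Σ(b_i/K_i) = 24.58 / 202.9 = 0.1211 m/day.
Q = K_eq · A · (Δh/L) = 0.1211 × 1520 × (6.50/24.58) = 48.68 m³/day.

48.7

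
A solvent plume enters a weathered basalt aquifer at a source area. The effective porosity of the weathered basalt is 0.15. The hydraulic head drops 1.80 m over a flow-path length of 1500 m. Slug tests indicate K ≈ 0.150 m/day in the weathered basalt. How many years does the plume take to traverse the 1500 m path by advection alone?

3420

Hydraulic gradient i = Δh / L = 1.80 / 1500 = 0.001200.
Darcy flux q = K · i = 0.1500 × 0.001200 = 0.0001800 m/day.
Seepage velocity v = q / n_e = 0.0001800 / 0.15 = 0.001200 m/day.
Travel time t = L / v = 1500 / 0.001200 = 1.250e+06 days = 3422 years.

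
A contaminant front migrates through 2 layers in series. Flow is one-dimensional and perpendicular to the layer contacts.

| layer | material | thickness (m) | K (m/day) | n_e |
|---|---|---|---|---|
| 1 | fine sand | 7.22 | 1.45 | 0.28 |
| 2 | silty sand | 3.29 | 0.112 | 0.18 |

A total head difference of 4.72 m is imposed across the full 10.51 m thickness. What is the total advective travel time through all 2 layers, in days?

With flow normal to the layers, continuity requires the same specific discharge q through every layer.
Σ(b_i/K_i) = 7.22/1.45 + 3.29/0.112 = 34.35 d.
q = Δh / Σ(b_i/K_i) = 4.72 / 34.35 = 0.1374 m/day.
In each layer the seepage velocity is v_i = q/n_i, so the layer transit time is t_i = b_i·n_i / q:
  layer 1 (fine sand): t_1 = 7.22 × 0.28 / 0.1374 = 14.71 d
  layer 2 (silty sand): t_2 = 3.29 × 0.18 / 0.1374 = 4.310 d
Total t = Σ t_i = 19.02 days.

19.0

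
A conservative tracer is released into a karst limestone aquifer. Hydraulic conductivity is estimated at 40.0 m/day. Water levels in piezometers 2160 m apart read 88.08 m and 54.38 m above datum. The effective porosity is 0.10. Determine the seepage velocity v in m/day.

6.24

Hydraulic gradient i = (88.08 − 54.38) / 2160 = 33.7 / 2160 = 0.01560.
Darcy flux q = K · i = 40.00 × 0.01560 = 0.6241 m/day.
Seepage velocity v = q / n_e = 0.6241 / 0.10 = 6.241 m/day.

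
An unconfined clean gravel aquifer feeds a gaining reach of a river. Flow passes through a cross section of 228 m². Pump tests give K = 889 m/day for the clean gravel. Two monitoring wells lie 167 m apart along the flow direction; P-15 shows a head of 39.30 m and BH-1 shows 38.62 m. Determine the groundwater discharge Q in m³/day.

Hydraulic gradient i = (39.30 − 38.62) / 167 = 0.68 / 167 = 0.004072.
Darcy's law: Q = K · A · i = 889.0 × 228.0 × 0.004072 = 825.3 m³/day.

825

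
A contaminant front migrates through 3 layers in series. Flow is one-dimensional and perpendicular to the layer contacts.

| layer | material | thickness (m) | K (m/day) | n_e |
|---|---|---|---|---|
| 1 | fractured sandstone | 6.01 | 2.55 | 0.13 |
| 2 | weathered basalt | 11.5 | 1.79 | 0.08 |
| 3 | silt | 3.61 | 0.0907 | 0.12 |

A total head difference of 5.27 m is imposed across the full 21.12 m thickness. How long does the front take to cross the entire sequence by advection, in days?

19.7

With flow normal to the layers, continuity requires the same specific discharge q through every layer.
Σ(b_i/K_i) = 6.01/2.55 + 11.5/1.79 + 3.61/0.0907 = 48.58 d.
q = Δh / Σ(b_i/K_i) = 5.27 / 48.58 = 0.1085 m/day.
In each layer the seepage velocity is v_i = q/n_i, so the layer transit time is t_i = b_i·n_i / q:
  layer 1 (fractured sandstone): t_1 = 6.01 × 0.13 / 0.1085 = 7.203 d
  layer 2 (weathered basalt): t_2 = 11.5 × 0.08 / 0.1085 = 8.481 d
  layer 3 (silt): t_3 = 3.61 × 0.12 / 0.1085 = 3.994 d
Total t = Σ t_i = 19.68 days.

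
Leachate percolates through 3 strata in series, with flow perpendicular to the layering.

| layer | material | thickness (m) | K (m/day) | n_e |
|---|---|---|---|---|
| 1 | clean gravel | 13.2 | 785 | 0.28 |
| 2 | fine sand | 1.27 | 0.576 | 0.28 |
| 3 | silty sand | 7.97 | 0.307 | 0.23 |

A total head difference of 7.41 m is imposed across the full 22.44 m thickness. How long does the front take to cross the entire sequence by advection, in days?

With flow normal to the layers, continuity requires the same specific discharge q through every layer.
Σ(b_i/K_i) = 13.2/785 + 1.27/0.576 + 7.97/0.307 = 28.18 d.
q = Δh / Σ(b_i/K_i) = 7.41 / 28.18 = 0.2629 m/day.
In each layer the seepage velocity is v_i = q/n_i, so the layer transit time is t_i = b_i·n_i / q:
  layer 1 (clean gravel): t_1 = 13.2 × 0.28 / 0.2629 = 14.06 d
  layer 2 (fine sand): t_2 = 1.27 × 0.28 / 0.2629 = 1.352 d
  layer 3 (silty sand): t_3 = 7.97 × 0.23 / 0.2629 = 6.972 d
Total t = Σ t_i = 22.38 days.

22.4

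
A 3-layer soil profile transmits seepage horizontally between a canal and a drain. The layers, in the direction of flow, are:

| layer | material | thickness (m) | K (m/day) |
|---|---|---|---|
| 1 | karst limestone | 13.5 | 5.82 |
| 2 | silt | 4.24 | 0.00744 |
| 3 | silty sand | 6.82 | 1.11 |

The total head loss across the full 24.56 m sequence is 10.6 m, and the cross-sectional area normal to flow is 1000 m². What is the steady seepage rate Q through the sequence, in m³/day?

18.3

Flow is perpendicular to layering, so the layers act in series and the equivalent K is the thickness-weighted harmonic mean.
Total thickness L = 13.5 + 4.24 + 6.82 = 24.56 m.
Σ(b_i/K_i) = 13.5/5.82 + 4.24/0.00744 + 6.82/1.11 = 578.4 d.
K_eq = L / Σ(b_i/K_i) = 24.56 / 578.4 = 0.04247 m/day.
Q = K_eq · A · (Δh/L) = 0.04247 × 1000 × (10.6/24.56) = 18.33 m³/day.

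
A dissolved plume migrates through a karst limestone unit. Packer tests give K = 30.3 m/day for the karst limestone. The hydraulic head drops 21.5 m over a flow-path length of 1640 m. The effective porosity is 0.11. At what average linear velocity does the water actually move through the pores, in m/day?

Hydraulic gradient i = Δh / L = 21.5 / 1640 = 0.01311.
Darcy flux q = K · i = 30.30 × 0.01311 = 0.3972 m/day.
Seepage velocity v = q / n_e = 0.3972 / 0.11 = 3.611 m/day.

3.61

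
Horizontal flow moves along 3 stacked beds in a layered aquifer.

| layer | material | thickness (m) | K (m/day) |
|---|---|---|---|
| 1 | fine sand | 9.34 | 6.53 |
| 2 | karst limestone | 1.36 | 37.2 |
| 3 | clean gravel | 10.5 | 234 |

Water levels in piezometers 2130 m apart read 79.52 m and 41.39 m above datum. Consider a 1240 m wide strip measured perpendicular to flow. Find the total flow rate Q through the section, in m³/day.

57000

Flow is parallel to layering, so each bed carries its own Darcy discharge and the transmissivities add.
Σ(K_i·b_i) = 6.53×9.34 + 37.2×1.36 + 234×10.5 = 2569 m²/day.
Hydraulic gradient i = (79.52 − 41.39) / 2130 = 38.13 / 2130 = 0.01790.
Q = Σ(K_i·b_i) · W · i = 2569 × 1240 × 0.01790 = 57017 m³/day.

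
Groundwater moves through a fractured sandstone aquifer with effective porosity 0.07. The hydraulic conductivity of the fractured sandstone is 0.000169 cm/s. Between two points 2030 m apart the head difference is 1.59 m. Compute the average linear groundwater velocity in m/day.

Convert K: 0.000169 cm/s × 864 = 0.1460 m/day.
Hydraulic gradient i = Δh / L = 1.59 / 2030 = 0.0007833.
Darcy flux q = K · i = 0.1460 × 0.0007833 = 0.0001144 m/day.
Seepage velocity v = q / n_e = 0.0001144 / 0.07 = 0.001634 m/day.

0.00163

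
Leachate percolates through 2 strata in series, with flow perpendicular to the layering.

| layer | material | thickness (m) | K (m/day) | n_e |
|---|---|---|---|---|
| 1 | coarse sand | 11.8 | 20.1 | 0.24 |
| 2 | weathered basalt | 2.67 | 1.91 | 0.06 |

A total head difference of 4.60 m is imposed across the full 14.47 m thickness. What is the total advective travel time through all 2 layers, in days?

With flow normal to the layers, continuity requires the same specific discharge q through every layer.
Σ(b_i/K_i) = 11.8/20.1 + 2.67/1.91 = 1.985 d.
q = Δh / Σ(b_i/K_i) = 4.60 / 1.985 = 2.317 m/day.
In each layer the seepage velocity is v_i = q/n_i, so the layer transit time is t_i = b_i·n_i / q:
  layer 1 (coarse sand): t_1 = 11.8 × 0.24 / 2.317 = 1.222 d
  layer 2 (weathered basalt): t_2 = 2.67 × 0.06 / 2.317 = 0.06913 d
Total t = Σ t_i = 1.291 days.

1.29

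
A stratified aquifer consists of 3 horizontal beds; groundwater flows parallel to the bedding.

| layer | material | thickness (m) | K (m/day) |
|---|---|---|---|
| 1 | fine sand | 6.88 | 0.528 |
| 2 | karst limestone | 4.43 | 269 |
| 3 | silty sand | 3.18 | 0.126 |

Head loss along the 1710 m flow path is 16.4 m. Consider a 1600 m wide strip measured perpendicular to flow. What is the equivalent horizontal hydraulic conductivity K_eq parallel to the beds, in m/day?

Flow is parallel to layering, so each bed carries its own Darcy discharge and the transmissivities add.
Σ(K_i·b_i) = 0.528×6.88 + 269×4.43 + 0.126×3.18 = 1196 m²/day.
Total thickness b = 14.49 m, so K_eq = Σ(K_i·b_i)/b = 82.52 m/day.

82.5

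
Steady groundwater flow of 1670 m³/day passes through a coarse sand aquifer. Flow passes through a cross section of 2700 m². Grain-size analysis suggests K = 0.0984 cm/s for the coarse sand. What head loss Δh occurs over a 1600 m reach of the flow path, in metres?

11.6

Convert K: 0.0984 cm/s × 864 = 85.02 m/day.
From Q = K·A·i, i = Q / (K·A) = 1670 / (85.02 × 2700) = 0.007275.
Head loss Δh = i · L = 0.007275 × 1600 = 11.64 m.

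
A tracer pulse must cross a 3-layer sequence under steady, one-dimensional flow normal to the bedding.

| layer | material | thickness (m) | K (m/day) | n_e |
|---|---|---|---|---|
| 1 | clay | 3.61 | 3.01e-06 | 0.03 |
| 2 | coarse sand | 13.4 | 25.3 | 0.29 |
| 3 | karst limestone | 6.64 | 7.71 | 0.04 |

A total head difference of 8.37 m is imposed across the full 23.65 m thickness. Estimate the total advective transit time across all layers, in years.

With flow normal to the layers, continuity requires the same specific discharge q through every layer.
Σ(b_i/K_i) = 3.61/3.01e-06 + 13.4/25.3 + 6.64/7.71 = 1.199e+06 d.
q = Δh / Σ(b_i/K_i) = 8.37 / 1.199e+06 = 6.979e-06 m/day.
In each layer the seepage velocity is v_i = q/n_i, so the layer transit time is t_i = b_i·n_i / q:
  layer 1 (clay): t_1 = 3.61 × 0.03 / 6.979e-06 = 15518 d
  layer 2 (coarse sand): t_2 = 13.4 × 0.29 / 6.979e-06 = 5.568e+05 d
  layer 3 (karst limestone): t_3 = 6.64 × 0.04 / 6.979e-06 = 38058 d
Total t = Σ t_i = 6.104e+05 days = 1671 years.

1670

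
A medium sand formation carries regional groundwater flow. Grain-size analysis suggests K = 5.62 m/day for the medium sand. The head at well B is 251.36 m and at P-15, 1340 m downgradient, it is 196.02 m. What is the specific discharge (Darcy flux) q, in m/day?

Hydraulic gradient i = (251.36 − 196.02) / 1340 = 55.34 / 1340 = 0.04130.
Specific discharge q = K · i = 5.620 × 0.04130 = 0.2321 m/day.

0.232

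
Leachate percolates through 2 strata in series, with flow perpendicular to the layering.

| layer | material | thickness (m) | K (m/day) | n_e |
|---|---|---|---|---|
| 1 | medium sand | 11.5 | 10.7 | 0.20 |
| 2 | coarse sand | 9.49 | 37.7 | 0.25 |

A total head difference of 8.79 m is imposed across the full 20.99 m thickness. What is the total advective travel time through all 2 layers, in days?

With flow normal to the layers, continuity requires the same specific discharge q through every layer.
Σ(b_i/K_i) = 11.5/10.7 + 9.49/37.7 = 1.326 d.
q = Δh / Σ(b_i/K_i) = 8.79 / 1.326 = 6.627 m/day.
In each layer the seepage velocity is v_i = q/n_i, so the layer transit time is t_i = b_i·n_i / q:
  layer 1 (medium sand): t_1 = 11.5 × 0.20 / 6.627 = 0.3471 d
  layer 2 (coarse sand): t_2 = 9.49 × 0.25 / 6.627 = 0.3580 d
Total t = Σ t_i = 0.7051 days.

0.705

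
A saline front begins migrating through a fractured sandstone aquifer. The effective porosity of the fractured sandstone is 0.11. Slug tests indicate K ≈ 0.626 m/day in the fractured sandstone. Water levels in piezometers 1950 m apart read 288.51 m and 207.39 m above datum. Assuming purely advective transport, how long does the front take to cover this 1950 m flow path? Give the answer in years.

22.6

Hydraulic gradient i = (288.51 − 207.39) / 1950 = 81.12 / 1950 = 0.04160.
Darcy flux q = K · i = 0.6260 × 0.04160 = 0.02604 m/day.
Seepage velocity v = q / n_e = 0.02604 / 0.11 = 0.2367 m/day.
Travel time t = L / v = 1950 / 0.2367 = 8237 days = 22.55 years.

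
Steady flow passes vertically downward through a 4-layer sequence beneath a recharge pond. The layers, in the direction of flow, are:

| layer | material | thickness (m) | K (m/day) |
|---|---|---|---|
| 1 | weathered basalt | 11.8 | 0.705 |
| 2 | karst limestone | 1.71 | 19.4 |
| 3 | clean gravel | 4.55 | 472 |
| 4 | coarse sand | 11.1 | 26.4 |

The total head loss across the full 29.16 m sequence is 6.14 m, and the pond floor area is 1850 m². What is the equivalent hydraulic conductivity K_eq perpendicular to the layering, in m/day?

1.69

Flow is perpendicular to layering, so the layers act in series and the equivalent K is the thickness-weighted harmonic mean.
Total thickness L = 11.8 + 1.71 + 4.55 + 11.1 = 29.16 m.
Σ(b_i/K_i) = 11.8/0.705 + 1.71/19.4 + 4.55/472 + 11.1/26.4 = 17.26 d.
K_eq = L / Σ(b_i/K_i) = 29.16 / 17.26 = 1.690 m/day.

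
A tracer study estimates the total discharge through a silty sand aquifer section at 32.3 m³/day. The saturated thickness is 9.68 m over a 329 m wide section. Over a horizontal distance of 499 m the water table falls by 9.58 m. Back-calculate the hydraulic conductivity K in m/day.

0.528

Cross-sectional area A = 329 × 9.68 = 3185 m².
Hydraulic gradient i = Δh / L = 9.58 / 499 = 0.01920.
From Q = K·A·i, K = Q / (A·i) = 32.3 / (3185 × 0.01920) = 0.5283 m/day.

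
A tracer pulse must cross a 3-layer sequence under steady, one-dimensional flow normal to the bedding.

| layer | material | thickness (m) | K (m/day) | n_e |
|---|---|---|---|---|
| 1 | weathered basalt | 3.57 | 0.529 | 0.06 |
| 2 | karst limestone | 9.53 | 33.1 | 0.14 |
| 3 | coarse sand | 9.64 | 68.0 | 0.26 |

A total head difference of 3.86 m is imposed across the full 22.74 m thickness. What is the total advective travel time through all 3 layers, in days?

7.54

With flow normal to the layers, continuity requires the same specific discharge q through every layer.
Σ(b_i/K_i) = 3.57/0.529 + 9.53/33.1 + 9.64/68.0 = 7.178 d.
q = Δh / Σ(b_i/K_i) = 3.86 / 7.178 = 0.5377 m/day.
In each layer the seepage velocity is v_i = q/n_i, so the layer transit time is t_i = b_i·n_i / q:
  layer 1 (weathered basalt): t_1 = 3.57 × 0.06 / 0.5377 = 0.3983 d
  layer 2 (karst limestone): t_2 = 9.53 × 0.14 / 0.5377 = 2.481 d
  layer 3 (coarse sand): t_3 = 9.64 × 0.26 / 0.5377 = 4.661 d
Total t = Σ t_i = 7.541 days.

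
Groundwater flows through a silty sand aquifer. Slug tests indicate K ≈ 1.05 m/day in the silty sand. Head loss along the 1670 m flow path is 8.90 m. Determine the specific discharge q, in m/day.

Hydraulic gradient i = Δh / L = 8.90 / 1670 = 0.005329.
Specific discharge q = K · i = 1.050 × 0.005329 = 0.005596 m/day.

0.00560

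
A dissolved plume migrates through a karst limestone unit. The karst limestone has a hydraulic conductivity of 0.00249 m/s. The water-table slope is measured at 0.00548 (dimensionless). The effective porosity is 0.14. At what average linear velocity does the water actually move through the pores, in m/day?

Convert K: 0.00249 m/s × 86400 = 215.1 m/day.
Hydraulic gradient i = 0.00548.
Darcy flux q = K · i = 215.1 × 0.005480 = 1.179 m/day.
Seepage velocity v = q / n_e = 1.179 / 0.14 = 8.421 m/day.

8.42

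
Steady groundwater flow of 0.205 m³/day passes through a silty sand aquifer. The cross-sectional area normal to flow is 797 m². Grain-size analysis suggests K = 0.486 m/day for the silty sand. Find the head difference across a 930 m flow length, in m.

From Q = K·A·i, i = Q / (K·A) = 0.205 / (0.4860 × 797.0) = 0.0005292.
Head loss Δh = i · L = 0.0005292 × 930 = 0.4922 m.

0.492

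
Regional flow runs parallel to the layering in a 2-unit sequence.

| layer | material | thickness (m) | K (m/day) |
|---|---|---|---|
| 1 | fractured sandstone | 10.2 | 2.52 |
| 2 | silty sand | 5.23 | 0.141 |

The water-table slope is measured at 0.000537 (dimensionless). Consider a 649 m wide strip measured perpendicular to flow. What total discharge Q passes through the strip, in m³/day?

9.22

Flow is parallel to layering, so each bed carries its own Darcy discharge and the transmissivities add.
Σ(K_i·b_i) = 2.52×10.2 + 0.141×5.23 = 26.44 m²/day.
Hydraulic gradient i = 0.000537.
Q = Σ(K_i·b_i) · W · i = 26.44 × 649 × 0.0005370 = 9.215 m³/day.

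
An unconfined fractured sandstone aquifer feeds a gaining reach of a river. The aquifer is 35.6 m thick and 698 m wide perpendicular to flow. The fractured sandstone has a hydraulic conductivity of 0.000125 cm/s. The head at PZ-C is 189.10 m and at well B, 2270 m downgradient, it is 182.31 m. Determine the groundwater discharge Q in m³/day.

Convert K: 0.000125 cm/s × 864 = 0.1080 m/day.
Cross-sectional area A = 698 × 35.6 = 24849 m².
Hydraulic gradient i = (189.10 − 182.31) / 2270 = 6.79 / 2270 = 0.002991.
Darcy's law: Q = K · A · i = 0.1080 × 24849 × 0.002991 = 8.027 m³/day.

8.03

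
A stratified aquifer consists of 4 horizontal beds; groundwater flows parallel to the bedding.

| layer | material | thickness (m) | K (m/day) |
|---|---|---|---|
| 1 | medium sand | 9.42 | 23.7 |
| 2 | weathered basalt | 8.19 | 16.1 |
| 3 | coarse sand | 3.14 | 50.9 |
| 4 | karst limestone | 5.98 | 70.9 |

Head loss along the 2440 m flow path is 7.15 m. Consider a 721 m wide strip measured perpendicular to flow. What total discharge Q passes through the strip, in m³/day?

1980

Flow is parallel to layering, so each bed carries its own Darcy discharge and the transmissivities add.
Σ(K_i·b_i) = 23.7×9.42 + 16.1×8.19 + 50.9×3.14 + 70.9×5.98 = 938.9 m²/day.
Hydraulic gradient i = Δh / L = 7.15 / 2440 = 0.002930.
Q = Σ(K_i·b_i) · W · i = 938.9 × 721 × 0.002930 = 1984 m³/day.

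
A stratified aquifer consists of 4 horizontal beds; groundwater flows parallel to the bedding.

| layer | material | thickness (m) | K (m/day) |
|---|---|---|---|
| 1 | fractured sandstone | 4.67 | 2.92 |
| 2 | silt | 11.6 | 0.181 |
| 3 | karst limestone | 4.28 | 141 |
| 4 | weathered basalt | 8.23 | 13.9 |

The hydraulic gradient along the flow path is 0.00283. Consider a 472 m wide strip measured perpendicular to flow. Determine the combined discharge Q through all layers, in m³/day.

980

Flow is parallel to layering, so each bed carries its own Darcy discharge and the transmissivities add.
Σ(K_i·b_i) = 2.92×4.67 + 0.181×11.6 + 141×4.28 + 13.9×8.23 = 733.6 m²/day.
Hydraulic gradient i = 0.00283.
Q = Σ(K_i·b_i) · W · i = 733.6 × 472 × 0.002830 = 979.9 m³/day.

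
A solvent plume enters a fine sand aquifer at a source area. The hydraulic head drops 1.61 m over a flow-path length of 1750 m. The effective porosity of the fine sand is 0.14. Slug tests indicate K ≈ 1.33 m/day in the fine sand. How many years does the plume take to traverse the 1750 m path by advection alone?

548

Hydraulic gradient i = Δh / L = 1.61 / 1750 = 0.0009200.
Darcy flux q = K · i = 1.330 × 0.0009200 = 0.001224 m/day.
Seepage velocity v = q / n_e = 0.001224 / 0.14 = 0.008740 m/day.
Travel time t = L / v = 1750 / 0.008740 = 2.002e+05 days = 548.2 years.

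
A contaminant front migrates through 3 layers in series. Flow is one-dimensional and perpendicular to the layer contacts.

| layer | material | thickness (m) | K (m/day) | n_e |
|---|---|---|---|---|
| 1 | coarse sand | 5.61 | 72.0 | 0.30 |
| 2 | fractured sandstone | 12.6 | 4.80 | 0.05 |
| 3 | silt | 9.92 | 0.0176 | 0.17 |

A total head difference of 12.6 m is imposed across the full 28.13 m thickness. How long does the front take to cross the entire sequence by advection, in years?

With flow normal to the layers, continuity requires the same specific discharge q through every layer.
Σ(b_i/K_i) = 5.61/72.0 + 12.6/4.80 + 9.92/0.0176 = 566.3 d.
q = Δh / Σ(b_i/K_i) = 12.6 / 566.3 = 0.02225 m/day.
In each layer the seepage velocity is v_i = q/n_i, so the layer transit time is t_i = b_i·n_i / q:
  layer 1 (coarse sand): t_1 = 5.61 × 0.30 / 0.02225 = 75.65 d
  layer 2 (fractured sandstone): t_2 = 12.6 × 0.05 / 0.02225 = 28.32 d
  layer 3 (silt): t_3 = 9.92 × 0.17 / 0.02225 = 75.80 d
Total t = Σ t_i = 179.8 days = 0.4922 years.

0.492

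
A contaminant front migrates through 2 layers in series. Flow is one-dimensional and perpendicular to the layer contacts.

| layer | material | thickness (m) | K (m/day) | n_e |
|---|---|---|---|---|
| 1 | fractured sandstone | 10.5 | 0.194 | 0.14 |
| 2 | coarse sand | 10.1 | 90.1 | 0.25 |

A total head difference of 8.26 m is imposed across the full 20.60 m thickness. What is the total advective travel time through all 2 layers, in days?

26.2

With flow normal to the layers, continuity requires the same specific discharge q through every layer.
Σ(b_i/K_i) = 10.5/0.194 + 10.1/90.1 = 54.24 d.
q = Δh / Σ(b_i/K_i) = 8.26 / 54.24 = 0.1523 m/day.
In each layer the seepage velocity is v_i = q/n_i, so the layer transit time is t_i = b_i·n_i / q:
  layer 1 (fractured sandstone): t_1 = 10.5 × 0.14 / 0.1523 = 9.652 d
  layer 2 (coarse sand): t_2 = 10.1 × 0.25 / 0.1523 = 16.58 d
Total t = Σ t_i = 26.23 days.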